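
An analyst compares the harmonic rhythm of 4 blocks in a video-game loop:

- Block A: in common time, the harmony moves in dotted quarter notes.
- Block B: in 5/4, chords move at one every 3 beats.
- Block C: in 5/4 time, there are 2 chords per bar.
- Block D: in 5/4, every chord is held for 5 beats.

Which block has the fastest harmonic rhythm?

A: 4 beats/bar ÷ 1.5 beats/chord = 8/3 chords/bar.
B: 5 beats/bar ÷ 3 beats/chord = 5/3 chords/bar.
C: 5 beats/bar ÷ 2.5 beats/chord = 2 chords/bar.
D: 5 beats/bar ÷ 5 beats/chord = 1 chord/bar.
Fastest is A at 8/3 chords/bar.

Block A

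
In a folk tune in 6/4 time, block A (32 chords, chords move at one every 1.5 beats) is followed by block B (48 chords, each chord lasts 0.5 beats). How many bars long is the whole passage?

A: 32 × 1.5 = 48 beats = 8 bars.
B: 48 × 0.5 = 24 beats = 4 bars.
Total: 8 + 4 = 12 bars.

12 bars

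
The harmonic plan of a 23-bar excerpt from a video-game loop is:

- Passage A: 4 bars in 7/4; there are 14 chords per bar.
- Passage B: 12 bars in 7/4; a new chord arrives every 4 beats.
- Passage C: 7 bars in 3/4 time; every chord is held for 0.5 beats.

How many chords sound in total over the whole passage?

A has 28 beats and chords last 0.5 each, so 56 chords.
B has 84 beats and chords last 4 each, so 21 chords.
C has 21 beats and chords last 0.5 each, so 42 chords.
Total: 56 + 21 + 42 = 119.

119 chords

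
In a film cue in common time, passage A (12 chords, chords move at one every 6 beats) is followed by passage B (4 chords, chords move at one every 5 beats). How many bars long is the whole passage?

23 bars

A: 12 × 6 = 72 beats = 18 bars.
B: 4 × 5 = 20 beats = 5 bars.
Total: 18 + 5 = 23 bars.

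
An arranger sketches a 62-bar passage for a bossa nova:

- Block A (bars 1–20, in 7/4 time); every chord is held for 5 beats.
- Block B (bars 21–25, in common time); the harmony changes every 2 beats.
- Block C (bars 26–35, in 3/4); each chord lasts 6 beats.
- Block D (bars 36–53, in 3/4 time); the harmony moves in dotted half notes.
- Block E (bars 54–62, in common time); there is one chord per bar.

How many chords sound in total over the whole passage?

70 chords

A: 20 bars × 7 beats = 140 beats; 5 beats/chord → 28 chords.
B: 5 bars × 4 beats = 20 beats; 2 beats/chord → 10 chords.
C: 10 bars × 3 beats = 30 beats; 6 beats/chord → 5 chords.
D: 18 bars × 3 beats = 54 beats; 3 beats/chord → 18 chords.
E: 9 bars × 4 beats = 36 beats; 4 beats/chord → 9 chords.
Total: 28 + 10 + 5 + 18 + 9 = 70.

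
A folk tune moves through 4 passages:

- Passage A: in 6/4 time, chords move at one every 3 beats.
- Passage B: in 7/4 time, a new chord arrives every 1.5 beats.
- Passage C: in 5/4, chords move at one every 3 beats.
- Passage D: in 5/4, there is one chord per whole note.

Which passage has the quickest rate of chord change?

A: 6 beats/bar ÷ 3 beats/chord = 2 chords/bar.
B: 7 beats/bar ÷ 1.5 beats/chord = 14/3 chords/bar.
C: 5 beats/bar ÷ 3 beats/chord = 5/3 chords/bar.
D: 5 beats/bar ÷ 4 beats/chord = 1.25 chords/bar.
Fastest is B at 14/3 chords/bar.

Passage B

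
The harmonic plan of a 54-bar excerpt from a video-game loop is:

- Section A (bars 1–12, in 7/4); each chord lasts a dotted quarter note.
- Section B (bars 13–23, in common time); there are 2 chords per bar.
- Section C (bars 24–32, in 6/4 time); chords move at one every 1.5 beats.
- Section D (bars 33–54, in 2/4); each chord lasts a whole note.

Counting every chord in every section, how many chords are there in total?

125 chords

A has 84 beats and chords last 1.5 each, so 56 chords.
B has 44 beats and chords last 2 each, so 22 chords.
C has 54 beats and chords last 1.5 each, so 36 chords.
D has 44 beats and chords last 4 each, so 11 chords.
Total: 56 + 22 + 36 + 11 = 125.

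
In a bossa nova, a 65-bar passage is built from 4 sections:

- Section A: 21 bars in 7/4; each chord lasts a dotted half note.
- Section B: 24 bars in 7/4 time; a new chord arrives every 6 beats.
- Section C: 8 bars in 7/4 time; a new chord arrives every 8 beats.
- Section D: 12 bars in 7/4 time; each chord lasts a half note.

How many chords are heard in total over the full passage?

A has 147 beats and chords last 3 each, so 49 chords.
B has 168 beats and chords last 6 each, so 28 chords.
C has 56 beats and chords last 8 each, so 7 chords.
D has 84 beats and chords last 2 each, so 42 chords.
Total: 49 + 28 + 7 + 42 = 126.

126 chords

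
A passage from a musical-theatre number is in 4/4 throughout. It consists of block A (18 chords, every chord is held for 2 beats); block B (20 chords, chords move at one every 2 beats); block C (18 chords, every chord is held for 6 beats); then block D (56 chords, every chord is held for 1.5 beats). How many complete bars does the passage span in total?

67 bars

A: 18 × 2 = 36 beats = 9 bars.
B: 20 × 2 = 40 beats = 10 bars.
C: 18 × 6 = 108 beats = 27 bars.
D: 56 × 1.5 = 84 beats = 21 bars.
Total: 9 + 10 + 27 + 21 = 67 bars.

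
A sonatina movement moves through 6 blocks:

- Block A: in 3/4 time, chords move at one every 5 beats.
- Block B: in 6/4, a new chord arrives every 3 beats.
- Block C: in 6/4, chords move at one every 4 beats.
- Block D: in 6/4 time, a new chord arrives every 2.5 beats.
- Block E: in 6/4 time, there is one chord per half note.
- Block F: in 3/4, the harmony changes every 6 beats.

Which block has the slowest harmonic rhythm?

A: 3/5 = 0.6 chords/bar.
B: 6/3 = 2 chords/bar.
C: 6/4 = 1.5 chords/bar.
D: 6/2.5 = 2.4 chords/bar.
E: 6/2 = 3 chords/bar.
F: 3/6 = 0.5 chords/bar.
Slowest is F at 0.5 chords/bar.

Block F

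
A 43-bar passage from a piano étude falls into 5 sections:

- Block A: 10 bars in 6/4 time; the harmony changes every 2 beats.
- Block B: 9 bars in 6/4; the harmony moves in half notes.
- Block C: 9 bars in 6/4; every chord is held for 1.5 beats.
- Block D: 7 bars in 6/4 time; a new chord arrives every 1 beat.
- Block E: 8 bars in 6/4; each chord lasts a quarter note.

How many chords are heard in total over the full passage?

183 chords

A: 10 bars × 6 beats = 60 beats; 2 beats/chord → 30 chords.
B: 9 bars × 6 beats = 54 beats; 2 beats/chord → 27 chords.
C: 9 bars × 6 beats = 54 beats; 1.5 beats/chord → 36 chords.
D: 7 bars × 6 beats = 42 beats; 1 beat/chord → 42 chords.
E: 8 bars × 6 beats = 48 beats; 1 beat/chord → 48 chords.
Total: 30 + 27 + 36 + 42 + 48 = 183.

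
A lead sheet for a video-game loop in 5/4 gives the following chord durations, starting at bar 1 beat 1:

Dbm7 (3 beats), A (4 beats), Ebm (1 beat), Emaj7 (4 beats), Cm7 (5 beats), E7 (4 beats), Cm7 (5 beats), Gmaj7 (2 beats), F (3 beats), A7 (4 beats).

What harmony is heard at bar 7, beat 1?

Beat 1 of bar 7 is beat (7−1)×5 + 1 = 31 overall.
Running totals: Dbm7 ends at 3, A ends at 7, Ebm ends at 8, Emaj7 ends at 12, Cm7 ends at 17, E7 ends at 21, Cm7 ends at 26, Gmaj7 ends at 28, F ends at 31.
Beat 31 falls within F.

F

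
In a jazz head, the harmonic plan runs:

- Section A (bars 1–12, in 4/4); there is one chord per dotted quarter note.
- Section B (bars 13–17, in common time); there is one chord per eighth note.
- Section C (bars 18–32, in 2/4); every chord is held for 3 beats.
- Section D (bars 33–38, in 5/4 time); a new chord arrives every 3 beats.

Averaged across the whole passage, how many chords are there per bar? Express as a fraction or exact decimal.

46/19 chords per bar

A: 12 bars of 4 beats is 48 beats; at 1.5 beats each that's 32 chords.
B: 5 bars of 4 beats is 20 beats; at 0.5 beats each that's 40 chords.
C: 15 bars of 2 beats is 30 beats; at 3 beats each that's 10 chords.
D: 6 bars of 5 beats is 30 beats; at 3 beats each that's 10 chords.
Overall: 92 chords over 38 bars → 92/38 = 46/19 chords per bar.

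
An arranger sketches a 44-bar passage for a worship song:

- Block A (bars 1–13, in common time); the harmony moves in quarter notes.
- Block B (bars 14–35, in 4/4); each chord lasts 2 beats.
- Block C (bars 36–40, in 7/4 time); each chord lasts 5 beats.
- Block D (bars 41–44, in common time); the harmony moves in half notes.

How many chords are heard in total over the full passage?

111 chords

A: 13·4 = 52 beats, 52/1 = 52 chords.
B: 22·4 = 88 beats, 88/2 = 44 chords.
C: 5·7 = 35 beats, 35/5 = 7 chords.
D: 4·4 = 16 beats, 16/2 = 8 chords.
Total: 52 + 44 + 7 + 8 = 111.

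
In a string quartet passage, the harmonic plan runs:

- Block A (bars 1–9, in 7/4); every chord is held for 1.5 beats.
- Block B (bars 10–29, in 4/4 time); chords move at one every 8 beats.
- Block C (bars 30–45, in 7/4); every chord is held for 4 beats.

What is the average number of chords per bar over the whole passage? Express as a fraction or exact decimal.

A: 9 bars of 7 beats is 63 beats; at 1.5 beats each that's 42 chords.
B: 20 bars of 4 beats is 80 beats; at 8 beats each that's 10 chords.
C: 16 bars of 7 beats is 112 beats; at 4 beats each that's 28 chords.
Overall: 80 chords over 45 bars → 80/45 = 16/9 chords per bar.

16/9 chords per bar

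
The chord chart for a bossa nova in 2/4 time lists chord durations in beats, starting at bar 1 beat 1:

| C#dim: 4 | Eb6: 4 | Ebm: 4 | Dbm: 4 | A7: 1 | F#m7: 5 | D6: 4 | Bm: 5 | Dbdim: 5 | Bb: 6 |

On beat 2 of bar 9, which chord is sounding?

Beat 2 of bar 9 is beat (9−1)×2 + 2 = 18 overall.
Running totals: C#dim ends at 4, Eb6 ends at 8, Ebm ends at 12, Dbm ends at 16, A7 ends at 17, F#m7 ends at 22.
Beat 18 falls within F#m7.

F#m7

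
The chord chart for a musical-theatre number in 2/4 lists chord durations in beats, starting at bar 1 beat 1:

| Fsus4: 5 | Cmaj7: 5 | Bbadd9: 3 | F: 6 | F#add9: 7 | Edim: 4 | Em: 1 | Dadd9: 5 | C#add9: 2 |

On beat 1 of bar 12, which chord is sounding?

Beat 1 of bar 12 is beat (12−1)×2 + 1 = 23 overall.
Running totals: Fsus4 ends at 5, Cmaj7 ends at 10, Bbadd9 ends at 13, F ends at 19, F#add9 ends at 26.
Beat 23 falls within F#add9.

F#add9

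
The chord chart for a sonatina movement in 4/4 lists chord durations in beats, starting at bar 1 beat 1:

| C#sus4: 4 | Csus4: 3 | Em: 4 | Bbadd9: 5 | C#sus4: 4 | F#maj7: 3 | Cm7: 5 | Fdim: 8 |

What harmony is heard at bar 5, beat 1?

Beat 1 of bar 5 is beat (5−1)×4 + 1 = 17 overall.
Running totals: C#sus4 ends at 4, Csus4 ends at 7, Em ends at 11, Bbadd9 ends at 16, C#sus4 ends at 20.
Beat 17 falls within C#sus4.

C#sus4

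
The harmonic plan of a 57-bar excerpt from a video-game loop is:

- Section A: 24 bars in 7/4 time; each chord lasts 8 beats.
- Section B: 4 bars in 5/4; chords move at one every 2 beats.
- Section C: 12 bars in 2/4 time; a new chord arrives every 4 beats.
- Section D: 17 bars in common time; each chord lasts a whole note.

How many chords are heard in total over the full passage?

A: 24·7 = 168 beats, 168/8 = 21 chords.
B: 4·5 = 20 beats, 20/2 = 10 chords.
C: 12·2 = 24 beats, 24/4 = 6 chords.
D: 17·4 = 68 beats, 68/4 = 17 chords.
Total: 21 + 10 + 6 + 17 = 54.

54 chords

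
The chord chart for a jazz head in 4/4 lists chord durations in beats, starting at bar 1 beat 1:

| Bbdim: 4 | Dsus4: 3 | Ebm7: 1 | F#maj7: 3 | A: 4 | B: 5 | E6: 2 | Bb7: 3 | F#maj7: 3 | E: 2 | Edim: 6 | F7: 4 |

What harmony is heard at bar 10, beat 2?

F7

Beat 2 of bar 10 is beat (10−1)×4 + 2 = 38 overall.
Running totals: Bbdim ends at 4, Dsus4 ends at 7, Ebm7 ends at 8, F#maj7 ends at 11, A ends at 15, B ends at 20, E6 ends at 22, Bb7 ends at 25, F#maj7 ends at 28, E ends at 30, Edim ends at 36, F7 ends at 40.
Beat 38 falls within F7.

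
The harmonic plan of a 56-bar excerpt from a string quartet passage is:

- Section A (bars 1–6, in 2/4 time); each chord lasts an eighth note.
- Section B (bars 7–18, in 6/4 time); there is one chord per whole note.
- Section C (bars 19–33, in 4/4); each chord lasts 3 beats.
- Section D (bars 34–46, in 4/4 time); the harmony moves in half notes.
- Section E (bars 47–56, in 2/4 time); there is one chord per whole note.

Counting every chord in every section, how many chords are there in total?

93 chords

A: 6·2 = 12 beats, 12/0.5 = 24 chords.
B: 12·6 = 72 beats, 72/4 = 18 chords.
C: 15·4 = 60 beats, 60/3 = 20 chords.
D: 13·4 = 52 beats, 52/2 = 26 chords.
E: 10·2 = 20 beats, 20/4 = 5 chords.
Total: 24 + 18 + 20 + 26 + 5 = 93.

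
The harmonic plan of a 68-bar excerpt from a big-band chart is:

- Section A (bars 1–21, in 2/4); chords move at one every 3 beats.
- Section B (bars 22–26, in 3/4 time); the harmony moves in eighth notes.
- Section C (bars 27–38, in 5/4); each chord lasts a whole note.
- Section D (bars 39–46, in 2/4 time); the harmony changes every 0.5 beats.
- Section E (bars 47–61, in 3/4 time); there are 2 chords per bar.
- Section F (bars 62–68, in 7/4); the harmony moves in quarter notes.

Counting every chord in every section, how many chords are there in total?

A has 42 beats and chords last 3 each, so 14 chords.
B has 15 beats and chords last 0.5 each, so 30 chords.
C has 60 beats and chords last 4 each, so 15 chords.
D has 16 beats and chords last 0.5 each, so 32 chords.
E has 45 beats and chords last 1.5 each, so 30 chords.
F has 49 beats and chords last 1 each, so 49 chords.
Total: 14 + 30 + 15 + 32 + 30 + 49 = 170.

170 chords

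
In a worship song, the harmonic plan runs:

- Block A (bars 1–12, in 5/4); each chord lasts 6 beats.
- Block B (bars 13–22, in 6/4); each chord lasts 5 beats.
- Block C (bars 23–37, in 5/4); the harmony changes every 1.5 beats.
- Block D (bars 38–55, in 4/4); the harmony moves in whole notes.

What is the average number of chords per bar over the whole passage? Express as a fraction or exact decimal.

A: 12 bars of 5 beats is 60 beats; at 6 beats each that's 10 chords.
B: 10 bars of 6 beats is 60 beats; at 5 beats each that's 12 chords.
C: 15 bars of 5 beats is 75 beats; at 1.5 beats each that's 50 chords.
D: 18 bars of 4 beats is 72 beats; at 4 beats each that's 18 chords.
Overall: 90 chords over 55 bars → 90/55 = 18/11 chords per bar.

18/11 chords per bar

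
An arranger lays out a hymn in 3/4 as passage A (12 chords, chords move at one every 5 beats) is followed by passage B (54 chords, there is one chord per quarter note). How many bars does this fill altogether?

A: 12 × 5 = 60 beats = 20 bars.
B: 54 × 1 = 54 beats = 18 bars.
Total: 20 + 18 = 38 bars.

38 bars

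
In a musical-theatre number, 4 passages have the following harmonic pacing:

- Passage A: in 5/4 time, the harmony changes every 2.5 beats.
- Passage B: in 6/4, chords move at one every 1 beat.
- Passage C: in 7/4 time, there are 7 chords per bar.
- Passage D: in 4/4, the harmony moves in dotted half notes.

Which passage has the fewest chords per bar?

A: 5 beats/bar ÷ 2.5 beats/chord = 2 chords/bar.
B: 6 beats/bar ÷ 1 beat/chord = 6 chords/bar.
C: 7 beats/bar ÷ 1 beat/chord = 7 chords/bar.
D: 4 beats/bar ÷ 3 beats/chord = 4/3 chords/bar.
Slowest is D at 4/3 chords/bar.

Passage D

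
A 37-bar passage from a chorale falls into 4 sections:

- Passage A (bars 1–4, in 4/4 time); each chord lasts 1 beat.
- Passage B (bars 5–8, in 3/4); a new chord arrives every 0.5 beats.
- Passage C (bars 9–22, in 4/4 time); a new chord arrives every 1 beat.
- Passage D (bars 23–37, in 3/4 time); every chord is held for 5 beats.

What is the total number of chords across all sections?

105 chords

A: 4·4 = 16 beats, 16/1 = 16 chords.
B: 4·3 = 12 beats, 12/0.5 = 24 chords.
C: 14·4 = 56 beats, 56/1 = 56 chords.
D: 15·3 = 45 beats, 45/5 = 9 chords.
Total: 16 + 24 + 56 + 9 = 105.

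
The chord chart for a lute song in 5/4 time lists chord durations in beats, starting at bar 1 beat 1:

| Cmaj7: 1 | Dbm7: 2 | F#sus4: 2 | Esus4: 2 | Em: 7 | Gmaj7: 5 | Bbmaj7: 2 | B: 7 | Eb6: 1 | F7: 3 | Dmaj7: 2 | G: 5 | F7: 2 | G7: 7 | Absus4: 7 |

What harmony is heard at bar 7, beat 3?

Beat 3 of bar 7 is beat (7−1)×5 + 3 = 33 overall.
Running totals: Cmaj7 ends at 1, Dbm7 ends at 3, F#sus4 ends at 5, Esus4 ends at 7, Em ends at 14, Gmaj7 ends at 19, Bbmaj7 ends at 21, B ends at 28, Eb6 ends at 29, F7 ends at 32, Dmaj7 ends at 34.
Beat 33 falls within Dmaj7.

Dmaj7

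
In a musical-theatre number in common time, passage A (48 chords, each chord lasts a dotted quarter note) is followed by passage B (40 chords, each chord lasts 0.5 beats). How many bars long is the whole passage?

23 bars

A: 48 × 1.5 = 72 beats = 18 bars.
B: 40 × 0.5 = 20 beats = 5 bars.
Total: 18 + 5 = 23 bars.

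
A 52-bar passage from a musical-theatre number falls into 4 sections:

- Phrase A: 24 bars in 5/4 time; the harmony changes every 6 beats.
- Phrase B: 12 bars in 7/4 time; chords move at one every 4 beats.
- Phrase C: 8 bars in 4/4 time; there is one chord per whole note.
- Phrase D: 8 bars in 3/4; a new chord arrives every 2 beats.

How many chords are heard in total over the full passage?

A: 24 bars × 5 beats = 120 beats; 6 beats/chord → 20 chords.
B: 12 bars × 7 beats = 84 beats; 4 beats/chord → 21 chords.
C: 8 bars × 4 beats = 32 beats; 4 beats/chord → 8 chords.
D: 8 bars × 3 beats = 24 beats; 2 beats/chord → 12 chords.
Total: 20 + 21 + 8 + 12 = 61.

61 chords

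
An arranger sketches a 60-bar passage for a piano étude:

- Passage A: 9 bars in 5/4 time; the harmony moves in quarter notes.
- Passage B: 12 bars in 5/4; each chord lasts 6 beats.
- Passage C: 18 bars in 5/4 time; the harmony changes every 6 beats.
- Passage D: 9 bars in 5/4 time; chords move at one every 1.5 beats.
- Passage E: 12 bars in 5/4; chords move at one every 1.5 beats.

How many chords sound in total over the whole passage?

A has 45 beats and chords last 1 each, so 45 chords.
B has 60 beats and chords last 6 each, so 10 chords.
C has 90 beats and chords last 6 each, so 15 chords.
D has 45 beats and chords last 1.5 each, so 30 chords.
E has 60 beats and chords last 1.5 each, so 40 chords.
Total: 45 + 10 + 15 + 30 + 40 = 140.

140 chords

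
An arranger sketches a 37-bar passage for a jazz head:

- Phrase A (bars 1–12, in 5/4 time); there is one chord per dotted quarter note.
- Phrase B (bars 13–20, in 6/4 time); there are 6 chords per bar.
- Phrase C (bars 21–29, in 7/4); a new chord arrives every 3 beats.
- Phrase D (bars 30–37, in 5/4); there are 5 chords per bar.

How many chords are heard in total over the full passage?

A: 12 bars × 5 beats = 60 beats; 1.5 beats/chord → 40 chords.
B: 8 bars × 6 beats = 48 beats; 1 beat/chord → 48 chords.
C: 9 bars × 7 beats = 63 beats; 3 beats/chord → 21 chords.
D: 8 bars × 5 beats = 40 beats; 1 beat/chord → 40 chords.
Total: 40 + 48 + 21 + 40 = 149.

149 chords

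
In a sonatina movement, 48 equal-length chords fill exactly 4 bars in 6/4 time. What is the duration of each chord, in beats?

0.5 beats

4 bars × 6 beats/bar = 24 beats total.
24 beats ÷ 48 chords = 0.5 beats per chord.
(That is an eighth note.)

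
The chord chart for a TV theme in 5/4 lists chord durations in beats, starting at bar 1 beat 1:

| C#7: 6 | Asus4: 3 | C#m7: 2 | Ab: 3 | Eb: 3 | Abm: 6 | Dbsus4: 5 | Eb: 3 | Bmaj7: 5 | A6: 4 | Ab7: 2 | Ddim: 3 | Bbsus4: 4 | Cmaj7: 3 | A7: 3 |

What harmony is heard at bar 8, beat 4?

A6

Beat 4 of bar 8 is beat (8−1)×5 + 4 = 39 overall.
Running totals: C#7 ends at 6, Asus4 ends at 9, C#m7 ends at 11, Ab ends at 14, Eb ends at 17, Abm ends at 23, Dbsus4 ends at 28, Eb ends at 31, Bmaj7 ends at 36, A6 ends at 40.
Beat 39 falls within A6.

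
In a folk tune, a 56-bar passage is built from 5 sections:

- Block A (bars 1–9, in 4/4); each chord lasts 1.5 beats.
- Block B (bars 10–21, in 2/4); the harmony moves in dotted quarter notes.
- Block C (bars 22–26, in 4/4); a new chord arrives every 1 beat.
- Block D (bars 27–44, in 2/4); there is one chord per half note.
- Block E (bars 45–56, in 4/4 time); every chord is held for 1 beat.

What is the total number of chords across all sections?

126 chords

A has 36 beats and chords last 1.5 each, so 24 chords.
B has 24 beats and chords last 1.5 each, so 16 chords.
C has 20 beats and chords last 1 each, so 20 chords.
D has 36 beats and chords last 2 each, so 18 chords.
E has 48 beats and chords last 1 each, so 48 chords.
Total: 24 + 16 + 20 + 18 + 48 = 126.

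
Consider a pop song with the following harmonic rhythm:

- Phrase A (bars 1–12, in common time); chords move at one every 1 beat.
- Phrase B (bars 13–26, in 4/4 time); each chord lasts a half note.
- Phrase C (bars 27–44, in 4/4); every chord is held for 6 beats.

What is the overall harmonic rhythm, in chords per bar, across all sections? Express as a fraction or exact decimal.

A: 12 bars of 4 beats is 48 beats; at 1 beat each that's 48 chords.
B: 14 bars of 4 beats is 56 beats; at 2 beats each that's 28 chords.
C: 18 bars of 4 beats is 72 beats; at 6 beats each that's 12 chords.
Overall: 88 chords over 44 bars → 88/44 = 2 chords per bar.

2 chords per bar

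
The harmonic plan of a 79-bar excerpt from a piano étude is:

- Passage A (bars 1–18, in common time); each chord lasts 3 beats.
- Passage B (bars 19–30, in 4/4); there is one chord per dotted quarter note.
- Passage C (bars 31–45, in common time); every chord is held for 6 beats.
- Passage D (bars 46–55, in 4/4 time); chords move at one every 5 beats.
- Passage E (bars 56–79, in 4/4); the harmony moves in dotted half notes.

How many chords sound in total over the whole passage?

106 chords

A has 72 beats and chords last 3 each, so 24 chords.
B has 48 beats and chords last 1.5 each, so 32 chords.
C has 60 beats and chords last 6 each, so 10 chords.
D has 40 beats and chords last 5 each, so 8 chords.
E has 96 beats and chords last 3 each, so 32 chords.
Total: 24 + 32 + 10 + 8 + 32 = 106.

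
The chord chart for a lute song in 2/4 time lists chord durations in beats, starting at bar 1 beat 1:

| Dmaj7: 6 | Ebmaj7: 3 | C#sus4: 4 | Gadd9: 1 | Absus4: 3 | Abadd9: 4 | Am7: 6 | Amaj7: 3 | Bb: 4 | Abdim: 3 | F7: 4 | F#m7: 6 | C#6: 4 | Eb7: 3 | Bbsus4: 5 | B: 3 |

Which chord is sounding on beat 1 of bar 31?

B

Beat 1 of bar 31 is beat (31−1)×2 + 1 = 61 overall.
Running totals: Dmaj7 ends at 6, Ebmaj7 ends at 9, C#sus4 ends at 13, Gadd9 ends at 14, Absus4 ends at 17, Abadd9 ends at 21, Am7 ends at 27, Amaj7 ends at 30, Bb ends at 34, Abdim ends at 37, F7 ends at 41, F#m7 ends at 47, C#6 ends at 51, Eb7 ends at 54, Bbsus4 ends at 59, B ends at 62.
Beat 61 falls within B.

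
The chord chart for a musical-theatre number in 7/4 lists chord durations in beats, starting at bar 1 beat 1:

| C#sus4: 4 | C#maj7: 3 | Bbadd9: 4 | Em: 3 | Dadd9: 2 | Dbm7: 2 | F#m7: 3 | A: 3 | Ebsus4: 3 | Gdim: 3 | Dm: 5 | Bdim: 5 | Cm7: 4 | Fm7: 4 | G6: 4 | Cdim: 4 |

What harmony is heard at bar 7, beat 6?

Beat 6 of bar 7 is beat (7−1)×7 + 6 = 48 overall.
Running totals: C#sus4 ends at 4, C#maj7 ends at 7, Bbadd9 ends at 11, Em ends at 14, Dadd9 ends at 16, Dbm7 ends at 18, F#m7 ends at 21, A ends at 24, Ebsus4 ends at 27, Gdim ends at 30, Dm ends at 35, Bdim ends at 40, Cm7 ends at 44, Fm7 ends at 48.
Beat 48 falls within Fm7.

Fm7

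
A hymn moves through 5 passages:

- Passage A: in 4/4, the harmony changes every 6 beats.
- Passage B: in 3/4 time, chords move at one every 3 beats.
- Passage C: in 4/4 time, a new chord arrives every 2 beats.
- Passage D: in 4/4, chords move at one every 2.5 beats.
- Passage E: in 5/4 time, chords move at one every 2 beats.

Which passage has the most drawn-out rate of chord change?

Passage A

A: 4/6 = 2/3 chords/bar.
B: 3/3 = 1 chord/bar.
C: 4/2 = 2 chords/bar.
D: 4/2.5 = 1.6 chords/bar.
E: 5/2 = 2.5 chords/bar.
Slowest is A at 2/3 chords/bar.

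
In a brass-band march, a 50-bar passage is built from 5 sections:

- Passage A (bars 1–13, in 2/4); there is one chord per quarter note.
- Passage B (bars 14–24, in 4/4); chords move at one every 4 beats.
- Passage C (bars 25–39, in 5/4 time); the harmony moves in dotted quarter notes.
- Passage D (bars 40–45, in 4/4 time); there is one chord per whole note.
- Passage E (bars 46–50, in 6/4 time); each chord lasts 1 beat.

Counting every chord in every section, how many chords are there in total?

A: 13 bars × 2 beats = 26 beats; 1 beat/chord → 26 chords.
B: 11 bars × 4 beats = 44 beats; 4 beats/chord → 11 chords.
C: 15 bars × 5 beats = 75 beats; 1.5 beats/chord → 50 chords.
D: 6 bars × 4 beats = 24 beats; 4 beats/chord → 6 chords.
E: 5 bars × 6 beats = 30 beats; 1 beat/chord → 30 chords.
Total: 26 + 11 + 50 + 6 + 30 = 123.

123 chords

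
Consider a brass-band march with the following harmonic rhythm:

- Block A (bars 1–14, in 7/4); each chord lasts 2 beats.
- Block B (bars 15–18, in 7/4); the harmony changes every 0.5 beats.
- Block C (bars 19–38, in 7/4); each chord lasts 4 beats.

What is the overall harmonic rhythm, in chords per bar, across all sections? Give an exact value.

A: 14 bars of 7 beats is 98 beats; at 2 beats each that's 49 chords.
B: 4 bars of 7 beats is 28 beats; at 0.5 beats each that's 56 chords.
C: 20 bars of 7 beats is 140 beats; at 4 beats each that's 35 chords.
Overall: 140 chords over 38 bars → 140/38 = 70/19 chords per bar.

70/19 chords per bar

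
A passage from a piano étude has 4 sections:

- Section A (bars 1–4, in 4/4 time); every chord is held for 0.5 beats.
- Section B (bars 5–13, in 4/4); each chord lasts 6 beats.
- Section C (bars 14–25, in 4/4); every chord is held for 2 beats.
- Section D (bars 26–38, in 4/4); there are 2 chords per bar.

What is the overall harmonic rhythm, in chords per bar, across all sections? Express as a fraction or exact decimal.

A: 4 × 4 = 16 beats ÷ 0.5 = 32 chords.
B: 9 × 4 = 36 beats ÷ 6 = 6 chords.
C: 12 × 4 = 48 beats ÷ 2 = 24 chords.
D: 13 × 4 = 52 beats ÷ 2 = 26 chords.
Overall: 88 chords over 38 bars → 88/38 = 44/19 chords per bar.

44/19 chords per bar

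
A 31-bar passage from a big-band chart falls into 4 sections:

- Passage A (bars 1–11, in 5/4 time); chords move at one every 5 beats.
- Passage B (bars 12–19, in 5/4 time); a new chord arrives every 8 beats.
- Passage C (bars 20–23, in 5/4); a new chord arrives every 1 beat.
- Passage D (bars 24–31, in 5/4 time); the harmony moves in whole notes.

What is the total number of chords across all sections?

46 chords

A: 11·5 = 55 beats, 55/5 = 11 chords.
B: 8·5 = 40 beats, 40/8 = 5 chords.
C: 4·5 = 20 beats, 20/1 = 20 chords.
D: 8·5 = 40 beats, 40/4 = 10 chords.
Total: 11 + 5 + 20 + 10 = 46.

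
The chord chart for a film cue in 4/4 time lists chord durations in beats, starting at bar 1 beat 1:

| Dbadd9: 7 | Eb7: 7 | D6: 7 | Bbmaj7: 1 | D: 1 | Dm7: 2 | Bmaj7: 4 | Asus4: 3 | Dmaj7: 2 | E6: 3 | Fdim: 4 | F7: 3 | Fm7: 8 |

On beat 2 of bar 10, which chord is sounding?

Fdim

Beat 2 of bar 10 is beat (10−1)×4 + 2 = 38 overall.
Running totals: Dbadd9 ends at 7, Eb7 ends at 14, D6 ends at 21, Bbmaj7 ends at 22, D ends at 23, Dm7 ends at 25, Bmaj7 ends at 29, Asus4 ends at 32, Dmaj7 ends at 34, E6 ends at 37, Fdim ends at 41.
Beat 38 falls within Fdim.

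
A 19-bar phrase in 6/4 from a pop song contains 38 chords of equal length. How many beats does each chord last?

3 beats

19 bars × 6 beats/bar = 114 beats total.
114 beats ÷ 38 chords = 3 beats per chord.
(That is a dotted half note.)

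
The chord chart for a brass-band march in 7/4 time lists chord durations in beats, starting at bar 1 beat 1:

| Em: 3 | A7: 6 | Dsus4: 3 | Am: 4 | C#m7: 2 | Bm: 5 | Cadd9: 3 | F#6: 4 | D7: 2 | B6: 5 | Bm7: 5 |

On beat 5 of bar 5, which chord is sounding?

Beat 5 of bar 5 is beat (5−1)×7 + 5 = 33 overall.
Running totals: Em ends at 3, A7 ends at 9, Dsus4 ends at 12, Am ends at 16, C#m7 ends at 18, Bm ends at 23, Cadd9 ends at 26, F#6 ends at 30, D7 ends at 32, B6 ends at 37.
Beat 33 falls within B6.

B6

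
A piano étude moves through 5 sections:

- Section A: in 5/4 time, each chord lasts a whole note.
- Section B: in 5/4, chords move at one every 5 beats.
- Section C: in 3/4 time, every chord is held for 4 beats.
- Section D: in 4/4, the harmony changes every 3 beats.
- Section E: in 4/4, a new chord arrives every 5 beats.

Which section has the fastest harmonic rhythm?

A: 5/4 = 1.25 chords/bar.
B: 5/5 = 1 chord/bar.
C: 3/4 = 0.75 chords/bar.
D: 4/3 = 4/3 chords/bar.
E: 4/5 = 0.8 chords/bar.
Fastest is D at 4/3 chords/bar.

Section D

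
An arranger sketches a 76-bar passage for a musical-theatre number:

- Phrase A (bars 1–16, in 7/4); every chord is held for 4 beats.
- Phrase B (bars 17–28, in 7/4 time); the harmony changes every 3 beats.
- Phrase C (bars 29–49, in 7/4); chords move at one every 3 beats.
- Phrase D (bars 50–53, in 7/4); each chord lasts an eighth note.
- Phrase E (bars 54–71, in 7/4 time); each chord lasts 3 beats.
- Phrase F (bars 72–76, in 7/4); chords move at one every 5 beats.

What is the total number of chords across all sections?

A: 16 bars × 7 beats = 112 beats; 4 beats/chord → 28 chords.
B: 12 bars × 7 beats = 84 beats; 3 beats/chord → 28 chords.
C: 21 bars × 7 beats = 147 beats; 3 beats/chord → 49 chords.
D: 4 bars × 7 beats = 28 beats; 0.5 beats/chord → 56 chords.
E: 18 bars × 7 beats = 126 beats; 3 beats/chord → 42 chords.
F: 5 bars × 7 beats = 35 beats; 5 beats/chord → 7 chords.
Total: 28 + 28 + 49 + 56 + 42 + 7 = 210.

210 chords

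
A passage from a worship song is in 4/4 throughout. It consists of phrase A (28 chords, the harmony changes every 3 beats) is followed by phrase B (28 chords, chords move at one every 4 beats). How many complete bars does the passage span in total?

49 bars

A: 28 × 3 = 84 beats = 21 bars.
B: 28 × 4 = 112 beats = 28 bars.
Total: 21 + 28 = 49 bars.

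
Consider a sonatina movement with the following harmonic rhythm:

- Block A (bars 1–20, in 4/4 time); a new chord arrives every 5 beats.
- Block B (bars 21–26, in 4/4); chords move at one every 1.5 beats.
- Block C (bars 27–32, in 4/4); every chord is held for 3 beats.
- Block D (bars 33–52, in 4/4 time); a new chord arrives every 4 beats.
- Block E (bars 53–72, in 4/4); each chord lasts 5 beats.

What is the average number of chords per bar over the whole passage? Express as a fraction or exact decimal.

19/18 chords per bar

A: 20 bars of 4 beats is 80 beats; at 5 beats each that's 16 chords.
B: 6 bars of 4 beats is 24 beats; at 1.5 beats each that's 16 chords.
C: 6 bars of 4 beats is 24 beats; at 3 beats each that's 8 chords.
D: 20 bars of 4 beats is 80 beats; at 4 beats each that's 20 chords.
E: 20 bars of 4 beats is 80 beats; at 5 beats each that's 16 chords.
Overall: 76 chords over 72 bars → 76/72 = 19/18 chords per bar.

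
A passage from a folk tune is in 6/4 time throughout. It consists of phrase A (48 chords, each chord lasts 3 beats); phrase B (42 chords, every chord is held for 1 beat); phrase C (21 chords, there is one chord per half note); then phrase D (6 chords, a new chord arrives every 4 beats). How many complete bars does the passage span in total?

42 bars

A: 48 × 3 = 144 beats = 24 bars.
B: 42 × 1 = 42 beats = 7 bars.
C: 21 × 2 = 42 beats = 7 bars.
D: 6 × 4 = 24 beats = 4 bars.
Total: 24 + 7 + 7 + 4 = 42 bars.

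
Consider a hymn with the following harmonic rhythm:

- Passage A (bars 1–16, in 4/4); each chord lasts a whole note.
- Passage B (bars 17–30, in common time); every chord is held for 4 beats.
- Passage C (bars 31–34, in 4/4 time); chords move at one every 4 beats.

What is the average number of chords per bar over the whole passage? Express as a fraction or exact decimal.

A: 16 bars of 4 beats is 64 beats; at 4 beats each that's 16 chords.
B: 14 bars of 4 beats is 56 beats; at 4 beats each that's 14 chords.
C: 4 bars of 4 beats is 16 beats; at 4 beats each that's 4 chords.
Overall: 34 chords over 34 bars → 34/34 = 1 chords per bar.

1 chords per bar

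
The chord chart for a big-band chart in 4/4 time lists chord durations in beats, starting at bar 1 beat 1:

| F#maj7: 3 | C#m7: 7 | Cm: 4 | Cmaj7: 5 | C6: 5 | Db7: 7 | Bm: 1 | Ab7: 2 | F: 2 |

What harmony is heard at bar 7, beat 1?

Db7

Beat 1 of bar 7 is beat (7−1)×4 + 1 = 25 overall.
Running totals: F#maj7 ends at 3, C#m7 ends at 10, Cm ends at 14, Cmaj7 ends at 19, C6 ends at 24, Db7 ends at 31.
Beat 25 falls within Db7.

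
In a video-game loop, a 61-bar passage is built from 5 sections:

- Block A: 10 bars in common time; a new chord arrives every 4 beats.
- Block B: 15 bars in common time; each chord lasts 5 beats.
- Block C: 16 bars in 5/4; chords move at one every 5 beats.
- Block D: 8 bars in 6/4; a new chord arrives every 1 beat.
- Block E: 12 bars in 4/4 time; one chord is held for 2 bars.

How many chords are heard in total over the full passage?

A has 40 beats and chords last 4 each, so 10 chords.
B has 60 beats and chords last 5 each, so 12 chords.
C has 80 beats and chords last 5 each, so 16 chords.
D has 48 beats and chords last 1 each, so 48 chords.
E has 48 beats and chords last 8 each, so 6 chords.
Total: 10 + 12 + 16 + 48 + 6 = 92.

92 chords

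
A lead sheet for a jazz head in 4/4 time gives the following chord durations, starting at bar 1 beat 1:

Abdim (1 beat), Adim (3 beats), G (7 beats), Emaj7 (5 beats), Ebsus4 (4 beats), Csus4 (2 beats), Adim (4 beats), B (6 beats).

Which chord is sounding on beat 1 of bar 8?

Beat 1 of bar 8 is beat (8−1)×4 + 1 = 29 overall.
Running totals: Abdim ends at 1, Adim ends at 4, G ends at 11, Emaj7 ends at 16, Ebsus4 ends at 20, Csus4 ends at 22, Adim ends at 26, B ends at 32.
Beat 29 falls within B.

B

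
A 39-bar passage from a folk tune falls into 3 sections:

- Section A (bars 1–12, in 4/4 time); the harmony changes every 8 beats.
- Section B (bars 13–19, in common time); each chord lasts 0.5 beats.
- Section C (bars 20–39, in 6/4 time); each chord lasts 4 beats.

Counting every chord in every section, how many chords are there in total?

92 chords

A has 48 beats and chords last 8 each, so 6 chords.
B has 28 beats and chords last 0.5 each, so 56 chords.
C has 120 beats and chords last 4 each, so 30 chords.
Total: 6 + 56 + 30 = 92.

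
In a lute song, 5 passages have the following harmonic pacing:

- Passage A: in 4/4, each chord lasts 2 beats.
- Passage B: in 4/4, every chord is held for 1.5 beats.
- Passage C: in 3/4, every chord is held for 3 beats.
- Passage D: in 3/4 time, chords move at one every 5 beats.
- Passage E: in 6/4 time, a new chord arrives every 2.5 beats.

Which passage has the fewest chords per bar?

A: each chord is 2 beats in 4/4, so 2 per bar.
B: each chord is 1.5 beats in 4/4, so 8/3 per bar.
C: each chord is 3 beats in 3/4, so 1 per bar.
D: each chord is 5 beats in 3/4, so 0.6 per bar.
E: each chord is 2.5 beats in 6/4, so 2.4 per bar.
Slowest is D at 0.6 chords/bar.

Passage D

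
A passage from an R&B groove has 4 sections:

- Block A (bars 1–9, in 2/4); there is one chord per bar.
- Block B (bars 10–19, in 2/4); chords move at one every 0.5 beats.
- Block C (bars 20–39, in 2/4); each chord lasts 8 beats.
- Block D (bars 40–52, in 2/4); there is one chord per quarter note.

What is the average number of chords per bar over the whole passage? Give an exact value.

A: 9 bars of 2 beats is 18 beats; at 2 beats each that's 9 chords.
B: 10 bars of 2 beats is 20 beats; at 0.5 beats each that's 40 chords.
C: 20 bars of 2 beats is 40 beats; at 8 beats each that's 5 chords.
D: 13 bars of 2 beats is 26 beats; at 1 beat each that's 26 chords.
Overall: 80 chords over 52 bars → 80/52 = 20/13 chords per bar.

20/13 chords per bar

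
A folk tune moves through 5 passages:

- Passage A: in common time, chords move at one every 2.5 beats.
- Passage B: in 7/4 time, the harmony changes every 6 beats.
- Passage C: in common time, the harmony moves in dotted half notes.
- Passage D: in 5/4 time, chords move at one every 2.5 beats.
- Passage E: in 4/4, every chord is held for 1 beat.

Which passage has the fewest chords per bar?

Passage B

A: each chord is 2.5 beats in 4/4, so 1.6 per bar.
B: each chord is 6 beats in 7/4, so 7/6 per bar.
C: each chord is 3 beats in 4/4, so 4/3 per bar.
D: each chord is 2.5 beats in 5/4, so 2 per bar.
E: each chord is 1 beat in 4/4, so 4 per bar.
Slowest is B at 7/6 chords/bar.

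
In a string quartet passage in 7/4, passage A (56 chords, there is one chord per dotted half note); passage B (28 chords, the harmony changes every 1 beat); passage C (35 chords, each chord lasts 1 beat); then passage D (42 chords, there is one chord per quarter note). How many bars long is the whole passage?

A: 56 × 3 = 168 beats = 24 bars.
B: 28 × 1 = 28 beats = 4 bars.
C: 35 × 1 = 35 beats = 5 bars.
D: 42 × 1 = 42 beats = 6 bars.
Total: 24 + 4 + 5 + 6 = 39 bars.

39 bars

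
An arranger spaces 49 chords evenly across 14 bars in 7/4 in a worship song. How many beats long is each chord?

14 bars × 7 beats/bar = 98 beats total.
98 beats ÷ 49 chords = 2 beats per chord.
(That is a half note.)

2 beats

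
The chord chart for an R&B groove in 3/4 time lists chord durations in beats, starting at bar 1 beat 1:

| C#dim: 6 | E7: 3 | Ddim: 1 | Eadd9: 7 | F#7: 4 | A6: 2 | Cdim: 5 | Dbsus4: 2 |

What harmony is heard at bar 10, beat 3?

Dbsus4

Beat 3 of bar 10 is beat (10−1)×3 + 3 = 30 overall.
Running totals: C#dim ends at 6, E7 ends at 9, Ddim ends at 10, Eadd9 ends at 17, F#7 ends at 21, A6 ends at 23, Cdim ends at 28, Dbsus4 ends at 30.
Beat 30 falls within Dbsus4.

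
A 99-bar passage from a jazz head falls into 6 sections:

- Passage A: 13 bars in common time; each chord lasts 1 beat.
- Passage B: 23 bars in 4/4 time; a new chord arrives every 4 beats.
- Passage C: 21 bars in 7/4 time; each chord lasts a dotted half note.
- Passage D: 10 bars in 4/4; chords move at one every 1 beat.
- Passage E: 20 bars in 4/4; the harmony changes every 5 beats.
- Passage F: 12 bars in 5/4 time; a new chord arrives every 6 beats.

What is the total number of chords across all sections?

A has 52 beats and chords last 1 each, so 52 chords.
B has 92 beats and chords last 4 each, so 23 chords.
C has 147 beats and chords last 3 each, so 49 chords.
D has 40 beats and chords last 1 each, so 40 chords.
E has 80 beats and chords last 5 each, so 16 chords.
F has 60 beats and chords last 6 each, so 10 chords.
Total: 52 + 23 + 49 + 40 + 16 + 10 = 190.

190 chords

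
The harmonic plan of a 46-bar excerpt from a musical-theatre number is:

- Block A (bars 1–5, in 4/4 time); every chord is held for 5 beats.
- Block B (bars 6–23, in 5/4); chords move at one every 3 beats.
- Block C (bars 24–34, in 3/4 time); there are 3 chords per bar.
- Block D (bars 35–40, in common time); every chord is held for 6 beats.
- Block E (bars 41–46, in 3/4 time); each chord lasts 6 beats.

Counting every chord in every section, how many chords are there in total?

A: 5·4 = 20 beats, 20/5 = 4 chords.
B: 18·5 = 90 beats, 90/3 = 30 chords.
C: 11·3 = 33 beats, 33/1 = 33 chords.
D: 6·4 = 24 beats, 24/6 = 4 chords.
E: 6·3 = 18 beats, 18/6 = 3 chords.
Total: 4 + 30 + 33 + 4 + 3 = 74.

74 chords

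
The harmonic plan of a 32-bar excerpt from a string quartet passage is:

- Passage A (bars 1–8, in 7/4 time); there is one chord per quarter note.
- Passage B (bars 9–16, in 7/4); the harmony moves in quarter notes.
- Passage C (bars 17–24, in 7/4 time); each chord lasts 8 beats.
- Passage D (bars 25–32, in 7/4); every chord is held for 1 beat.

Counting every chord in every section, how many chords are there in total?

A has 56 beats and chords last 1 each, so 56 chords.
B has 56 beats and chords last 1 each, so 56 chords.
C has 56 beats and chords last 8 each, so 7 chords.
D has 56 beats and chords last 1 each, so 56 chords.
Total: 56 + 56 + 7 + 56 = 175.

175 chords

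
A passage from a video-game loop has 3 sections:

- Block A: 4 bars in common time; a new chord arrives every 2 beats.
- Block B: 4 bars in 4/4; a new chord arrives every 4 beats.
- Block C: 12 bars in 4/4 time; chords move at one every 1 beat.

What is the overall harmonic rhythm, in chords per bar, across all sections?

3 chords per bar

A: 4 × 4 = 16 beats ÷ 2 = 8 chords.
B: 4 × 4 = 16 beats ÷ 4 = 4 chords.
C: 12 × 4 = 48 beats ÷ 1 = 48 chords.
Overall: 60 chords over 20 bars → 60/20 = 3 chords per bar.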